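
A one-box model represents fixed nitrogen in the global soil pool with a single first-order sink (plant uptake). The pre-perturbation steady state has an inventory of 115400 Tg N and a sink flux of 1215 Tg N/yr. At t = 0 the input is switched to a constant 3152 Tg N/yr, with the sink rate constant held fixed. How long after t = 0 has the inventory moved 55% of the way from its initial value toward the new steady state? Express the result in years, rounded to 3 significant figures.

75.8 yr

τ = M₀/F₀ = 115400/1215 = 94.98 yr.
The remaining gap fraction is e^(−t/τ); 55% covered ⇒ e^(−t/τ) = 0.450.
t = −τ ln(0.450) = 94.98 × 0.7985 = 75.84 yr.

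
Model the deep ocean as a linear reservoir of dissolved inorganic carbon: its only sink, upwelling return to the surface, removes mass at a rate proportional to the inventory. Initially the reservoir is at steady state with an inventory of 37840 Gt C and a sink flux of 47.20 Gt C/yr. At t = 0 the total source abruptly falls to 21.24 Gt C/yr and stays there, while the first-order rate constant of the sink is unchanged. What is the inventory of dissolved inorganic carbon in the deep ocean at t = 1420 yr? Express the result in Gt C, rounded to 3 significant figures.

20600 Gt C

τ = M₀/F₀ = 37840/47.20 = 801.7 yr; rate constant k = 1/τ.
New steady state M_∞ = F₁/k = F₁·τ = 21.24 × 801.7 = 17028 Gt C.
M(t) = M_∞ + (M₀ − M_∞)·e^(−t/τ); t/τ = 1420/801.7 = 1.771, so e^(−t/τ) = 0.1701.
M(t) = 17028 + 20810 × 0.1701 = 20569 Gt C.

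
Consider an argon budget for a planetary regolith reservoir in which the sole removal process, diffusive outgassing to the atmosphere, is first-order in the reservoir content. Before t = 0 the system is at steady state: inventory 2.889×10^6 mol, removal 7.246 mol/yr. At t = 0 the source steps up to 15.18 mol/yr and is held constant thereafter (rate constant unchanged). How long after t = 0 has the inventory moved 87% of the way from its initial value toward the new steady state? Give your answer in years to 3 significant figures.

813000 yr

τ = M₀/F₀ = 2.889×10^6/7.246 = 398700 yr.
The remaining gap fraction is e^(−t/τ); 87% covered ⇒ e^(−t/τ) = 0.130.
t = −τ ln(0.130) = 398700 × 2.040 = 813400 yr.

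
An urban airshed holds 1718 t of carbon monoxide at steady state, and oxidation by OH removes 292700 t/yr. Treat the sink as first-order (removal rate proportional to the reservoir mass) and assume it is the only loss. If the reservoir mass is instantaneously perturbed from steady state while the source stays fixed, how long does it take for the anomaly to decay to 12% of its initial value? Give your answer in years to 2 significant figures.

For a linear reservoir the anomaly decays as exp(−t/τ) with τ = M/F = 1718/292700 = 0.005869 yr.
exp(−t/τ) = 0.12 ⇒ t = −τ ln(0.12) = 0.005869 × 2.120 = 0.01244 yr.

0.012 yr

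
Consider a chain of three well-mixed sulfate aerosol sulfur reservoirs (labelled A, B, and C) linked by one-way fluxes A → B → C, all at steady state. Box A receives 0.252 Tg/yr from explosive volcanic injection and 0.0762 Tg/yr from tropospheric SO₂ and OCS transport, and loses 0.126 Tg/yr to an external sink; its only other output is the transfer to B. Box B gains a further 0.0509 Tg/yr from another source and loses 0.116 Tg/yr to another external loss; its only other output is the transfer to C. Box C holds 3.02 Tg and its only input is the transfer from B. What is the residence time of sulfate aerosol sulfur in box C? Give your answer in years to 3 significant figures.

Box A: F(A→B) = (0.252 + 0.0762) − 0.126 = 0.20220 Tg/yr.
Box B: F(B→C) = (0.20220 + 0.0509) − 0.116 = 0.13710 Tg/yr.
Box C throughput = its input = 0.13710 Tg/yr; τ = 3.02 / 0.13710 = 22.03 yr.

22.0 yr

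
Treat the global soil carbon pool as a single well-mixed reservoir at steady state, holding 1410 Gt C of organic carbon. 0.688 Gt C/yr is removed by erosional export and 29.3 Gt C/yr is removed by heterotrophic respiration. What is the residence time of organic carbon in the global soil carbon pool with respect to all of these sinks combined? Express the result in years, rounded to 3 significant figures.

Total removal flux = 0.688 + 29.3 = 29.988 Gt C/yr.
τ = M / ΣF_out = 1410 / 29.988 = 47.02 yr.

47.0 yr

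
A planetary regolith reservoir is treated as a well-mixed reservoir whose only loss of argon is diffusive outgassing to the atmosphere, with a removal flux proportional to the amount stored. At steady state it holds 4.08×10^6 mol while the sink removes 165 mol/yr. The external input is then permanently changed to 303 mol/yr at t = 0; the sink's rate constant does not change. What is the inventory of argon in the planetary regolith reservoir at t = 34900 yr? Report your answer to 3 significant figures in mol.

6.66×10^6 mol

The sink rate constant is k = F₀/M₀ = 165/4.08×10^6 = 4.044×10^-5 yr⁻¹.
Solving dM/dt = F₁ − kM with M(0) = M₀ gives M(t) = F₁/k + (M₀ − F₁/k)·e^(−kt).
F₁/k = 303/4.044×10^-5 = 7.4924×10^6 mol; kt = 4.044×10^-5 × 34900 = 1.411, e^(−kt) = 0.2438.
M(34900) = 7.4924×10^6 + (4.08×10^6 − 7.4924×10^6) × 0.2438 = 7.4924×10^6 − 831900 = 6.6604×10^6 mol.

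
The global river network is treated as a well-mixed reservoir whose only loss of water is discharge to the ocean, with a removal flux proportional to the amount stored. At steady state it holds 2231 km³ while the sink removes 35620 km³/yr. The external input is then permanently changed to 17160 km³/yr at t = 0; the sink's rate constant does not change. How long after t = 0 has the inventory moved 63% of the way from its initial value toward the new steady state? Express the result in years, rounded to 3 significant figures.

0.0623 yr

τ = M₀/F₀ = 2231/35620 = 0.06263 yr.
The remaining gap fraction is e^(−t/τ); 63% covered ⇒ e^(−t/τ) = 0.370.
t = −τ ln(0.370) = 0.06263 × 0.9943 = 0.06227 yr.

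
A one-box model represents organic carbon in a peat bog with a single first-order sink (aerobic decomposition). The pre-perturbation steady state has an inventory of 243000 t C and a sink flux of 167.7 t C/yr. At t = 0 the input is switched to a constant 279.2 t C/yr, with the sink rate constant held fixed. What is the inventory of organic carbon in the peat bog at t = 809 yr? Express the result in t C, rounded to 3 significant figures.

τ = M₀/F₀ = 243000/167.7 = 1449 yr; rate constant k = 1/τ.
New steady state M_∞ = F₁/k = F₁·τ = 279.2 × 1449 = 404570 t C.
M(t) = M_∞ + (M₀ − M_∞)·e^(−t/τ); t/τ = 809/1449 = 0.5583, so e^(−t/τ) = 0.5722.
M(t) = 404570 − 161600 × 0.5722 = 312120 t C.

312000 t C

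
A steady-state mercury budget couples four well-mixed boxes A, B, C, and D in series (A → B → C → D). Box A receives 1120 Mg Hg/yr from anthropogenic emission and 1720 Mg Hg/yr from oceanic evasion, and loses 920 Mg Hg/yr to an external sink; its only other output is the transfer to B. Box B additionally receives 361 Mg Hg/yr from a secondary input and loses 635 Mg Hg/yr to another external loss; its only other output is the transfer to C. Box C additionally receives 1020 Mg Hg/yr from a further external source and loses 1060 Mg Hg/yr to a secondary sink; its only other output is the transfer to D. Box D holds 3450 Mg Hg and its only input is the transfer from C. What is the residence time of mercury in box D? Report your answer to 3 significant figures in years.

2.15 yr

Box A: F(A→B) = (1120 + 1720) − 920 = 1920.0 Mg Hg/yr.
Box B: F(B→C) = (1920.0 + 361) − 635 = 1646.0 Mg Hg/yr.
Box C: F(C→D) = (1646.0 + 1020) − 1060 = 1606.0 Mg Hg/yr.
Box D throughput = its input = 1606.0 Mg Hg/yr; τ = 3450 / 1606.0 = 2.148 yr.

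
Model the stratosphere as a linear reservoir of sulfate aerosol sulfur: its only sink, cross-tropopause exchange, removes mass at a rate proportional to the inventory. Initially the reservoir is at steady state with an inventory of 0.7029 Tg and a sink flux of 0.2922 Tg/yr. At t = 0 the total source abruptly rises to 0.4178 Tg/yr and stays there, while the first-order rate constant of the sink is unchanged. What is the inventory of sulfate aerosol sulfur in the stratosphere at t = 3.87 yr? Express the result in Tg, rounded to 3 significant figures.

Residence time τ = M₀/F₀ = 2.406 yr. The eventual steady state is M_∞ = M₀·(F₁/F₀) = 0.7029 × 0.4178/0.2922 = 1.0050 Tg.
The anomaly ΔM(t) = M(t) − M_∞ decays as ΔM₀·e^(−t/τ) with ΔM₀ = 0.7029 − 1.0050 = −0.3021 Tg.
At t = 3.87 yr, e^(−t/τ) = e^(−1.609) = 0.2001, so ΔM = −0.06047 Tg and M = 1.0050 − 0.06047 = 0.94457 Tg.

0.945 Tg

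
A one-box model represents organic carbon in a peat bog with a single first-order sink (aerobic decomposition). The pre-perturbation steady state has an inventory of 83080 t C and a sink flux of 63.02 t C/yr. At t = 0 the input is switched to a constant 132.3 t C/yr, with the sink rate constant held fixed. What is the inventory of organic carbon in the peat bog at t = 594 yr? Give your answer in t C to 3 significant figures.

116000 t C

Residence time τ = M₀/F₀ = 1318 yr. The eventual steady state is M_∞ = M₀·(F₁/F₀) = 83080 × 132.3/63.02 = 174410 t C.
The anomaly ΔM(t) = M(t) − M_∞ decays as ΔM₀·e^(−t/τ) with ΔM₀ = 83080 − 174410 = −91330 t C.
At t = 594 yr, e^(−t/τ) = e^(−0.4506) = 0.6373, so ΔM = −58200 t C and M = 174410 − 58200 = 116210 t C.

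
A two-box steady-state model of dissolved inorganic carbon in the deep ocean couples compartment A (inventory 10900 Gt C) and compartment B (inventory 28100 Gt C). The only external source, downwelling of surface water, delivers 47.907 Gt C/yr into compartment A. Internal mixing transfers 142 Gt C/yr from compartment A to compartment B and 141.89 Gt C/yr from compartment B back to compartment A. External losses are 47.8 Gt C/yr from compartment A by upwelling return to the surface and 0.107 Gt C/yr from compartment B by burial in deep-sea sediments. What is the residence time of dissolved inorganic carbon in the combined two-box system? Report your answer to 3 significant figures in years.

814 yr

Treat the two boxes together as one reservoir: the mixing fluxes between them are internal recycling, so τ = ΣM / Σ(external losses).
M_total = 10900 + 28100 = 39000 Gt C.
ΣF_external_out = 47.8 + 0.107 = 47.907 Gt C/yr.
τ = M_total / ΣF_ext = 39000 / 47.907 = 814.1 yr.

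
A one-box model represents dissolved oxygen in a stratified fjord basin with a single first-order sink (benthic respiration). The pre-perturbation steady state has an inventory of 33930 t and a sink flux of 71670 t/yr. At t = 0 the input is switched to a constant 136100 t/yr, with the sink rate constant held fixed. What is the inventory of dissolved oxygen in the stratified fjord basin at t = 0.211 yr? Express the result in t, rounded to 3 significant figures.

Residence time τ = M₀/F₀ = 0.4734 yr. The eventual steady state is M_∞ = M₀·(F₁/F₀) = 33930 × 136100/71670 = 64432 t.
The anomaly ΔM(t) = M(t) − M_∞ decays as ΔM₀·e^(−t/τ) with ΔM₀ = 33930 − 64432 = −30500 t.
At t = 0.211 yr, e^(−t/τ) = e^(−0.4457) = 0.6404, so ΔM = −19530 t and M = 64432 − 19530 = 44899 t.

44900 t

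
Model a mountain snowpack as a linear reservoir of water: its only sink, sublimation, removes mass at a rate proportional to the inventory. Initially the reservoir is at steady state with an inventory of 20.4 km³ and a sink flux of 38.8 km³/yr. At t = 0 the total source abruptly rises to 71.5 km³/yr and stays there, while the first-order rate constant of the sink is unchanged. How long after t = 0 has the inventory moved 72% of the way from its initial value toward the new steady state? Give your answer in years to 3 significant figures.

τ = M₀/F₀ = 20.4/38.8 = 0.5258 yr.
The remaining gap fraction is e^(−t/τ); 72% covered ⇒ e^(−t/τ) = 0.280.
t = −τ ln(0.280) = 0.5258 × 1.273 = 0.6693 yr.

0.669 yr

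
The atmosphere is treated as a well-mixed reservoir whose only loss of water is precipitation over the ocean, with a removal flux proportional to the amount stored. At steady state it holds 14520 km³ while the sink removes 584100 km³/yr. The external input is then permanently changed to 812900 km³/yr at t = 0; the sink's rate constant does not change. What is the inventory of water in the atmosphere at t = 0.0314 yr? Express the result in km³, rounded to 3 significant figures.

18600 km³

Residence time τ = M₀/F₀ = 0.02486 yr. The eventual steady state is M_∞ = M₀·(F₁/F₀) = 14520 × 812900/584100 = 20208 km³.
The anomaly ΔM(t) = M(t) − M_∞ decays as ΔM₀·e^(−t/τ) with ΔM₀ = 14520 − 20208 = −5688 km³.
At t = 0.0314 yr, e^(−t/τ) = e^(−1.263) = 0.2828, so ΔM = −1608 km³ and M = 20208 − 1608 = 18599 km³.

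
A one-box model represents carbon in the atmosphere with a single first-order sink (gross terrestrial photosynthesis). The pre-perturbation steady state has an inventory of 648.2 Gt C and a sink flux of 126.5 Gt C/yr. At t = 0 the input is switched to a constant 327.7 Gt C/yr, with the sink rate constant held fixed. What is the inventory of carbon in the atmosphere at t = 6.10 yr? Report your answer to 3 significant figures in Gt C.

τ = M₀/F₀ = 648.2/126.5 = 5.124 yr; rate constant k = 1/τ.
New steady state M_∞ = F₁/k = F₁·τ = 327.7 × 5.124 = 1679.2 Gt C.
M(t) = M_∞ + (M₀ − M_∞)·e^(−t/τ); t/τ = 6.10/5.124 = 1.190, so e^(−t/τ) = 0.3041.
M(t) = 1679.2 − 1031 × 0.3041 = 1365.7 Gt C.

1370 Gt C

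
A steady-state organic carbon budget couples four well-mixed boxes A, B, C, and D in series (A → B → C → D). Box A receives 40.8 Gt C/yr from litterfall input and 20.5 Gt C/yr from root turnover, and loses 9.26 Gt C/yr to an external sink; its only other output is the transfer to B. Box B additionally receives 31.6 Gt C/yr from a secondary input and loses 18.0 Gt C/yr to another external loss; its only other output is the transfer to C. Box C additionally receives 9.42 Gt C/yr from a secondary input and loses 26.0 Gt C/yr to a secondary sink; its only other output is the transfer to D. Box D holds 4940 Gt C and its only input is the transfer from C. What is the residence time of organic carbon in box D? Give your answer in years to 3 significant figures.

101 yr

Box A: F(A→B) = (40.8 + 20.5) − 9.26 = 52.040 Gt C/yr.
Box B: F(B→C) = (52.040 + 31.6) − 18.0 = 65.640 Gt C/yr.
Box C: F(C→D) = (65.640 + 9.42) − 26.0 = 49.060 Gt C/yr.
Box D throughput = its input = 49.060 Gt C/yr; τ = 4940 / 49.060 = 100.7 yr.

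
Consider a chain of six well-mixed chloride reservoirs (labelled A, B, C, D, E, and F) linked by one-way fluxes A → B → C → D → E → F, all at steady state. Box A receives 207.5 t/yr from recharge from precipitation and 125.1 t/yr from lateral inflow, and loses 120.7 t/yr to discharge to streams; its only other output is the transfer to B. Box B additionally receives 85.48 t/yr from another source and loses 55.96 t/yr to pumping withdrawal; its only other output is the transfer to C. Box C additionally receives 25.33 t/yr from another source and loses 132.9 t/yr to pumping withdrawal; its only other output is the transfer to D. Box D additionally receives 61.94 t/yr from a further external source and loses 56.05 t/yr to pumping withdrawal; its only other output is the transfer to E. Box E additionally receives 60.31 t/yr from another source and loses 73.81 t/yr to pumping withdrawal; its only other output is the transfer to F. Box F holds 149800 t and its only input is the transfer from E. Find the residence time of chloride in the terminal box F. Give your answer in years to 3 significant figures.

1190 yr

Box A: F(A→B) = (207.5 + 125.1) − 120.7 = 211.90 t/yr.
Box B: F(B→C) = (211.90 + 85.48) − 55.96 = 241.42 t/yr.
Box C: F(C→D) = (241.42 + 25.33) − 132.9 = 133.85 t/yr.
Box D: F(D→E) = (133.85 + 61.94) − 56.05 = 139.74 t/yr.
Box E: F(E→F) = (139.74 + 60.31) − 73.81 = 126.24 t/yr.
Box F throughput = its input = 126.24 t/yr; τ = 149800 / 126.24 = 1187 yr.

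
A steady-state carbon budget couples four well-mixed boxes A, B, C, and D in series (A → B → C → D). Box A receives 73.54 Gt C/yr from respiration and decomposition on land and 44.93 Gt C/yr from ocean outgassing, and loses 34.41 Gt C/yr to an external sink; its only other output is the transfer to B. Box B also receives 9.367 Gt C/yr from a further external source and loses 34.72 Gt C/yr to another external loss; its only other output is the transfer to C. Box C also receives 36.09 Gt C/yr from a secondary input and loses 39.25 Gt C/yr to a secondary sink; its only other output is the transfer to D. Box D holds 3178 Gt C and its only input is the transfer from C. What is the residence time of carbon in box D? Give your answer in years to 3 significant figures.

Box A: F(A→B) = (73.54 + 44.93) − 34.41 = 84.060 Gt C/yr.
Box B: F(B→C) = (84.060 + 9.367) − 34.72 = 58.707 Gt C/yr.
Box C: F(C→D) = (58.707 + 36.09) − 39.25 = 55.547 Gt C/yr.
Box D throughput = its input = 55.547 Gt C/yr; τ = 3178 / 55.547 = 57.21 yr.

57.2 yr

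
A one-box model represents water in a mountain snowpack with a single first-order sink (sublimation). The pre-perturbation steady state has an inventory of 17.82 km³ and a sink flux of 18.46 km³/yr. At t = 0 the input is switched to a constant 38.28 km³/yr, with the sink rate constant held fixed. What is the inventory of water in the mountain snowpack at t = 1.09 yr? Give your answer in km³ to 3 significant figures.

30.8 km³

τ = M₀/F₀ = 17.82/18.46 = 0.9653 yr; rate constant k = 1/τ.
New steady state M_∞ = F₁/k = F₁·τ = 38.28 × 0.9653 = 36.953 km³.
M(t) = M_∞ + (M₀ − M_∞)·e^(−t/τ); t/τ = 1.09/0.9653 = 1.129, so e^(−t/τ) = 0.3233.
M(t) = 36.953 − 19.13 × 0.3233 = 30.767 km³.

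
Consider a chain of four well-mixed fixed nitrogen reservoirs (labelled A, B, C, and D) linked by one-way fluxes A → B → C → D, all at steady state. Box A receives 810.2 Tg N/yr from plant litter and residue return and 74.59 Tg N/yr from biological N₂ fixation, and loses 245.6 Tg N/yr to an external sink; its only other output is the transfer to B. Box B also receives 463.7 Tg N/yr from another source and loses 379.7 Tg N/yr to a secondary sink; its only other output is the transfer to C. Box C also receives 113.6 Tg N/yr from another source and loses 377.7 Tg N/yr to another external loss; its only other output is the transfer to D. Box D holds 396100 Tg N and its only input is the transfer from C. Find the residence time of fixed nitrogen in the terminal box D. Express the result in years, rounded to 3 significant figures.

Box A: F(A→B) = (810.2 + 74.59) − 245.6 = 639.19 Tg N/yr.
Box B: F(B→C) = (639.19 + 463.7) − 379.7 = 723.19 Tg N/yr.
Box C: F(C→D) = (723.19 + 113.6) − 377.7 = 459.09 Tg N/yr.
Box D throughput = its input = 459.09 Tg N/yr; τ = 396100 / 459.09 = 862.8 yr.

863 yr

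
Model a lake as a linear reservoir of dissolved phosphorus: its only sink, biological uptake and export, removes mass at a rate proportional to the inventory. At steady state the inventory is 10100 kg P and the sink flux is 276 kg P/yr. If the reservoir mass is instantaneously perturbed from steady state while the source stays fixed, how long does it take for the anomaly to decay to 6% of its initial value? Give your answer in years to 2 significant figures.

For a linear reservoir the anomaly decays as exp(−t/τ) with τ = M/F = 10100/276 = 36.59 yr.
exp(−t/τ) = 0.06 ⇒ t = −τ ln(0.06) = 36.59 × 2.813 = 103.0 yr.

100 yr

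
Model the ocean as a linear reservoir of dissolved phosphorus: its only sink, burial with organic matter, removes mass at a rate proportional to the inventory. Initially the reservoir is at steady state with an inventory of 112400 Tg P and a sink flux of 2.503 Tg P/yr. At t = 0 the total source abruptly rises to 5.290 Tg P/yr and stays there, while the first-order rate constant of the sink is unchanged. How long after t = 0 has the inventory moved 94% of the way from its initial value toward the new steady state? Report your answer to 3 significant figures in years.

126000 yr

τ = M₀/F₀ = 112400/2.503 = 44910 yr.
The remaining gap fraction is e^(−t/τ); 94% covered ⇒ e^(−t/τ) = 0.0600.
t = −τ ln(0.0600) = 44910 × 2.813 = 126300 yr.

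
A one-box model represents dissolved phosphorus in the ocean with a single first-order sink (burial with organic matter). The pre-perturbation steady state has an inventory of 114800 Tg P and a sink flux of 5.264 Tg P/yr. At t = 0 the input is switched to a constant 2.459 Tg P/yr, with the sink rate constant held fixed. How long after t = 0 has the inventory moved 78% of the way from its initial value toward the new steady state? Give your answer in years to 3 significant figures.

τ = M₀/F₀ = 114800/5.264 = 21810 yr.
The remaining gap fraction is e^(−t/τ); 78% covered ⇒ e^(−t/τ) = 0.220.
t = −τ ln(0.220) = 21810 × 1.514 = 33020 yr.

33000 yr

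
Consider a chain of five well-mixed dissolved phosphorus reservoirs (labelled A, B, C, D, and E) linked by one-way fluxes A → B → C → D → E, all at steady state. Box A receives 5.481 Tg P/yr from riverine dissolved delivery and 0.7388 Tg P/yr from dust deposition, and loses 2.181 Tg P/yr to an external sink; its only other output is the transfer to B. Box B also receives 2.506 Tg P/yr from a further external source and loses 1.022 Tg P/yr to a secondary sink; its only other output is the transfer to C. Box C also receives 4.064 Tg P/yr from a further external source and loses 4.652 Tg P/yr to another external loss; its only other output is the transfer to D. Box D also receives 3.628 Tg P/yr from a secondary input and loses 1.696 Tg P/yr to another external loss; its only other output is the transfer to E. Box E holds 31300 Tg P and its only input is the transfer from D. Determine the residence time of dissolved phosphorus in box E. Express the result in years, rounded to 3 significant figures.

4560 yr

Box A: F(A→B) = (5.481 + 0.7388) − 2.181 = 4.0388 Tg P/yr.
Box B: F(B→C) = (4.0388 + 2.506) − 1.022 = 5.5228 Tg P/yr.
Box C: F(C→D) = (5.5228 + 4.064) − 4.652 = 4.9348 Tg P/yr.
Box D: F(D→E) = (4.9348 + 3.628) − 1.696 = 6.8668 Tg P/yr.
Box E throughput = its input = 6.8668 Tg P/yr; τ = 31300 / 6.8668 = 4558 yr.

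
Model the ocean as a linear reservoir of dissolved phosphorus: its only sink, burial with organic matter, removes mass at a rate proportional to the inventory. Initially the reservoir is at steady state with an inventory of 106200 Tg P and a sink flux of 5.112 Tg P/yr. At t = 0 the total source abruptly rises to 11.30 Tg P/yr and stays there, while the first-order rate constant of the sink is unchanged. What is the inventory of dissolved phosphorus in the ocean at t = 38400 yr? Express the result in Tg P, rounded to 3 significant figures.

Residence time τ = M₀/F₀ = 20770 yr. The eventual steady state is M_∞ = M₀·(F₁/F₀) = 106200 × 11.30/5.112 = 234750 Tg P.
The anomaly ΔM(t) = M(t) − M_∞ decays as ΔM₀·e^(−t/τ) with ΔM₀ = 106200 − 234750 = −128600 Tg P.
At t = 38400 yr, e^(−t/τ) = e^(−1.848) = 0.1575, so ΔM = −20250 Tg P and M = 234750 − 20250 = 214510 Tg P.

215000 Tg P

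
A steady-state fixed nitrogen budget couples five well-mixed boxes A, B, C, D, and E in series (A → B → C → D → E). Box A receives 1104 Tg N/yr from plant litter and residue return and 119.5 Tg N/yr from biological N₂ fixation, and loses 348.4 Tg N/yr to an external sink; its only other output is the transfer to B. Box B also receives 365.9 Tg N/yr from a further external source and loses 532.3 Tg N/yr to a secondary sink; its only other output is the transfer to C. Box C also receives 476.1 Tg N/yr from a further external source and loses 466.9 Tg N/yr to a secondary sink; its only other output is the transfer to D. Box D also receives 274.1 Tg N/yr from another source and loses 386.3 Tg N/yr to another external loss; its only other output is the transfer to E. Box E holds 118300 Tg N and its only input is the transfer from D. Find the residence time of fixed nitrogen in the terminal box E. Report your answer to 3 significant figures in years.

Box A: F(A→B) = (1104 + 119.5) − 348.4 = 875.10 Tg N/yr.
Box B: F(B→C) = (875.10 + 365.9) − 532.3 = 708.70 Tg N/yr.
Box C: F(C→D) = (708.70 + 476.1) − 466.9 = 717.90 Tg N/yr.
Box D: F(D→E) = (717.90 + 274.1) − 386.3 = 605.70 Tg N/yr.
Box E throughput = its input = 605.70 Tg N/yr; τ = 118300 / 605.70 = 195.3 yr.

195 yr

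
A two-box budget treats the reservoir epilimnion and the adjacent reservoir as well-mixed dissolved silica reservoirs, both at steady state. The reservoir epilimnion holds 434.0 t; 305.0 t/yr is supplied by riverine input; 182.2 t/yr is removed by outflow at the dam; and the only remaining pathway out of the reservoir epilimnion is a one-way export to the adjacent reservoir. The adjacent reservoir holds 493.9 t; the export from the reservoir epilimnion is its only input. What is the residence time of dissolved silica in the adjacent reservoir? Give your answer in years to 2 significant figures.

4.0 yr

Balance the reservoir epilimnion: ΣF_in = 305.00 t/yr.
Export to the adjacent reservoir = ΣF_in − (182.2) = 122.80 t/yr.
At steady state the output of the adjacent reservoir equals its input, 122.80 t/yr.
τ = M / F = 493.9 / 122.80 = 4.022 yr.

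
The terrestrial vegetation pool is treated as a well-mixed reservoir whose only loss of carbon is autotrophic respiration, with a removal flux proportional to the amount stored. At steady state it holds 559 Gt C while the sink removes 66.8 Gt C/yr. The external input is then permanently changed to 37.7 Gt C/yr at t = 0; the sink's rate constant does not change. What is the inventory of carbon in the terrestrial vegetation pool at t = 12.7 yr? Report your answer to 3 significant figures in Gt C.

The sink rate constant is k = F₀/M₀ = 66.8/559 = 0.1195 yr⁻¹.
Solving dM/dt = F₁ − kM with M(0) = M₀ gives M(t) = F₁/k + (M₀ − F₁/k)·e^(−kt).
F₁/k = 37.7/0.1195 = 315.48 Gt C; kt = 0.1195 × 12.7 = 1.518, e^(−kt) = 0.2192.
M(12.7) = 315.48 + (559 − 315.48) × 0.2192 = 315.48 + 53.39 = 368.87 Gt C.

369 Gt C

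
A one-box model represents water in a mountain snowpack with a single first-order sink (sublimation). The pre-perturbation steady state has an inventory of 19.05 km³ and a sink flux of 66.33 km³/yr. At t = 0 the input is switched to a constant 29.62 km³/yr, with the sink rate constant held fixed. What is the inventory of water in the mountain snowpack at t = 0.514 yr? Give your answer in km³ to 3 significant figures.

10.3 km³

Residence time τ = M₀/F₀ = 0.2872 yr. The eventual steady state is M_∞ = M₀·(F₁/F₀) = 19.05 × 29.62/66.33 = 8.5069 km³.
The anomaly ΔM(t) = M(t) − M_∞ decays as ΔM₀·e^(−t/τ) with ΔM₀ = 19.05 − 8.5069 = 10.54 km³.
At t = 0.514 yr, e^(−t/τ) = e^(−1.790) = 0.1670, so ΔM = 1.761 km³ and M = 8.5069 + 1.761 = 10.268 km³.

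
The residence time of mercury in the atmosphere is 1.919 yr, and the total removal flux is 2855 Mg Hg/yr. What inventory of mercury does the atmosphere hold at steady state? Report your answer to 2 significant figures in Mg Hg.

τ = M/F ⇒ M = τ × F = 1.919 × 2855 = 5479 Mg Hg.

5500 Mg Hg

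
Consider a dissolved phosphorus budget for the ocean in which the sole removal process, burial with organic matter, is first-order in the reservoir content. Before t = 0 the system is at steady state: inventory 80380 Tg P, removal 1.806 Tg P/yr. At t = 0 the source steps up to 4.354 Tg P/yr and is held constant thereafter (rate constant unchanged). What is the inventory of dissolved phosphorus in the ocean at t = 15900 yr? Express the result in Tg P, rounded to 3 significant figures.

Residence time τ = M₀/F₀ = 44510 yr. The eventual steady state is M_∞ = M₀·(F₁/F₀) = 80380 × 4.354/1.806 = 193780 Tg P.
The anomaly ΔM(t) = M(t) − M_∞ decays as ΔM₀·e^(−t/τ) with ΔM₀ = 80380 − 193780 = −113400 Tg P.
At t = 15900 yr, e^(−t/τ) = e^(−0.3572) = 0.6996, so ΔM = −79340 Tg P and M = 193780 − 79340 = 114450 Tg P.

114000 Tg P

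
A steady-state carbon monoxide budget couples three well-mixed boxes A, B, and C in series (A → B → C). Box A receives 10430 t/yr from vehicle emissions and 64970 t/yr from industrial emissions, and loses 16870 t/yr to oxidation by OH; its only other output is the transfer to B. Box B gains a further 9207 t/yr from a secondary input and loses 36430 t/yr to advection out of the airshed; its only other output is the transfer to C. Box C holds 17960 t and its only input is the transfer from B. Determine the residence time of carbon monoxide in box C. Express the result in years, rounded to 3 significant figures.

0.574 yr

Box A: F(A→B) = (10430 + 64970) − 16870 = 58530 t/yr.
Box B: F(B→C) = (58530 + 9207) − 36430 = 31307 t/yr.
Box C throughput = its input = 31307 t/yr; τ = 17960 / 31307 = 0.5737 yr.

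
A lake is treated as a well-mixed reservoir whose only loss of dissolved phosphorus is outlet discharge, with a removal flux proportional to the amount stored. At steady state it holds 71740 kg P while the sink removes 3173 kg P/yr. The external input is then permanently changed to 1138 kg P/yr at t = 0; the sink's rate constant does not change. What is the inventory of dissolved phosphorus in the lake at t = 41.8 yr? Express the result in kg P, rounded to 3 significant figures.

33000 kg P

Residence time τ = M₀/F₀ = 22.61 yr. The eventual steady state is M_∞ = M₀·(F₁/F₀) = 71740 × 1138/3173 = 25730 kg P.
The anomaly ΔM(t) = M(t) − M_∞ decays as ΔM₀·e^(−t/τ) with ΔM₀ = 71740 − 25730 = 46010 kg P.
At t = 41.8 yr, e^(−t/τ) = e^(−1.849) = 0.1574, so ΔM = 7243 kg P and M = 25730 + 7243 = 32973 kg P.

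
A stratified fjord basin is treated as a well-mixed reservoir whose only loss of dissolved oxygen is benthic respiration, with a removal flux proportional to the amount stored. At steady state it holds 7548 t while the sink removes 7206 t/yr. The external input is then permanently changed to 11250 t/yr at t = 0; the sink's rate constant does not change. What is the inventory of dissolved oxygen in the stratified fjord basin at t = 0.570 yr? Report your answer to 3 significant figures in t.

9330 t

τ = M₀/F₀ = 7548/7206 = 1.047 yr; rate constant k = 1/τ.
New steady state M_∞ = F₁/k = F₁·τ = 11250 × 1.047 = 11784 t.
M(t) = M_∞ + (M₀ − M_∞)·e^(−t/τ); t/τ = 0.570/1.047 = 0.5442, so e^(−t/τ) = 0.5803.
M(t) = 11784 − 4236 × 0.5803 = 9325.7 t.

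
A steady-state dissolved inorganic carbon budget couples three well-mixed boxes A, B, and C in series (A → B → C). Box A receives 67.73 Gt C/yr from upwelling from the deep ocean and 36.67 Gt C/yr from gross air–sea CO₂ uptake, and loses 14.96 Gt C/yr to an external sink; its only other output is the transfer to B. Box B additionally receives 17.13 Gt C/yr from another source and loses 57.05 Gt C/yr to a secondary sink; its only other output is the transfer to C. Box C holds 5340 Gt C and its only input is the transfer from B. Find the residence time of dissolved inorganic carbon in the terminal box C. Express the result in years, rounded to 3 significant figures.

Box A: F(A→B) = (67.73 + 36.67) − 14.96 = 89.440 Gt C/yr.
Box B: F(B→C) = (89.440 + 17.13) − 57.05 = 49.520 Gt C/yr.
Box C throughput = its input = 49.520 Gt C/yr; τ = 5340 / 49.520 = 107.8 yr.

108 yr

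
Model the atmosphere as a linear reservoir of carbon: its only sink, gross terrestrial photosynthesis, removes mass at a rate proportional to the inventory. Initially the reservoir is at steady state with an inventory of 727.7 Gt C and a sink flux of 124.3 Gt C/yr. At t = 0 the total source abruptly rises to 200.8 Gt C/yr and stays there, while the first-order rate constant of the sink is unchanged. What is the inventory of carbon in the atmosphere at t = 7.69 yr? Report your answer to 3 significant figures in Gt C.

1060 Gt C

Residence time τ = M₀/F₀ = 5.854 yr. The eventual steady state is M_∞ = M₀·(F₁/F₀) = 727.7 × 200.8/124.3 = 1175.6 Gt C.
The anomaly ΔM(t) = M(t) − M_∞ decays as ΔM₀·e^(−t/τ) with ΔM₀ = 727.7 − 1175.6 = −447.9 Gt C.
At t = 7.69 yr, e^(−t/τ) = e^(−1.314) = 0.2689, so ΔM = −120.4 Gt C and M = 1175.6 − 120.4 = 1055.1 Gt C.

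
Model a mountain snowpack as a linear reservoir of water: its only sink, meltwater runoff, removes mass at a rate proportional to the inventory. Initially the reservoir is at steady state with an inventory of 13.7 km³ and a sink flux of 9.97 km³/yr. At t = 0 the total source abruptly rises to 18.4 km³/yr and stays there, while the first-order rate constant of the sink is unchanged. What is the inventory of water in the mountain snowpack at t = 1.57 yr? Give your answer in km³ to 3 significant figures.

τ = M₀/F₀ = 13.7/9.97 = 1.374 yr; rate constant k = 1/τ.
New steady state M_∞ = F₁/k = F₁·τ = 18.4 × 1.374 = 25.284 km³.
M(t) = M_∞ + (M₀ − M_∞)·e^(−t/τ); t/τ = 1.57/1.374 = 1.143, so e^(−t/τ) = 0.3190.
M(t) = 25.284 − 11.58 × 0.3190 = 21.589 km³.

21.6 km³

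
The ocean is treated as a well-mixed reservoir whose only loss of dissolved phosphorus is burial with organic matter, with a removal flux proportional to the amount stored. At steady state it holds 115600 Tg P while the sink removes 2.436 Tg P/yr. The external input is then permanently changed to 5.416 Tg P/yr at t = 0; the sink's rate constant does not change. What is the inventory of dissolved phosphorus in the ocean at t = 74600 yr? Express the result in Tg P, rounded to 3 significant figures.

228000 Tg P

The sink rate constant is k = F₀/M₀ = 2.436/115600 = 2.107×10^-5 yr⁻¹.
Solving dM/dt = F₁ − kM with M(0) = M₀ gives M(t) = F₁/k + (M₀ − F₁/k)·e^(−kt).
F₁/k = 5.416/2.107×10^-5 = 257020 Tg P; kt = 2.107×10^-5 × 74600 = 1.572, e^(−kt) = 0.2076.
M(74600) = 257020 + (115600 − 257020) × 0.2076 = 257020 − 29360 = 227650 Tg P.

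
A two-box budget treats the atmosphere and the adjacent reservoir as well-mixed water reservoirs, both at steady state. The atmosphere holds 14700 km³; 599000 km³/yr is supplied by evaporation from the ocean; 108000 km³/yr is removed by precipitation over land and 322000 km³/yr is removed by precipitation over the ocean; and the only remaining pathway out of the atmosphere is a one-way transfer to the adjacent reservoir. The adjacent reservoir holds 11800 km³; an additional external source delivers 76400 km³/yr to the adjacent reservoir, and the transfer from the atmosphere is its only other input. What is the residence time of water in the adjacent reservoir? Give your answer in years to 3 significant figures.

Balance the atmosphere: ΣF_in = 599000 km³/yr.
Transfer to the adjacent reservoir = ΣF_in − (108000 + 322000) = 169000 km³/yr.
Total input to the adjacent reservoir = 169000 + 76400 = 245400 km³/yr; at steady state this equals its total output.
τ = M / F = 11800 / 245400 = 0.04808 yr.

0.0481 yr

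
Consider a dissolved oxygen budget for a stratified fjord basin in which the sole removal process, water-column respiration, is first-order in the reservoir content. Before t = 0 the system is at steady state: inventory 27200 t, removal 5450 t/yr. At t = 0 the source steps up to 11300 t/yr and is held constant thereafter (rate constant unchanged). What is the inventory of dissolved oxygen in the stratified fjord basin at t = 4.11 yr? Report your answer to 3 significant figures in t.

τ = M₀/F₀ = 27200/5450 = 4.991 yr; rate constant k = 1/τ.
New steady state M_∞ = F₁/k = F₁·τ = 11300 × 4.991 = 56396 t.
M(t) = M_∞ + (M₀ − M_∞)·e^(−t/τ); t/τ = 4.11/4.991 = 0.8235, so e^(−t/τ) = 0.4389.
M(t) = 56396 − 29200 × 0.4389 = 43582 t.

43600 t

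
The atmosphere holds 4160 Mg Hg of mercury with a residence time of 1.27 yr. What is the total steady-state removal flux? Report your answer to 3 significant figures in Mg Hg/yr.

F = M / τ = 4160 / 1.27 = 3276 Mg Hg/yr.

3280 Mg Hg/yr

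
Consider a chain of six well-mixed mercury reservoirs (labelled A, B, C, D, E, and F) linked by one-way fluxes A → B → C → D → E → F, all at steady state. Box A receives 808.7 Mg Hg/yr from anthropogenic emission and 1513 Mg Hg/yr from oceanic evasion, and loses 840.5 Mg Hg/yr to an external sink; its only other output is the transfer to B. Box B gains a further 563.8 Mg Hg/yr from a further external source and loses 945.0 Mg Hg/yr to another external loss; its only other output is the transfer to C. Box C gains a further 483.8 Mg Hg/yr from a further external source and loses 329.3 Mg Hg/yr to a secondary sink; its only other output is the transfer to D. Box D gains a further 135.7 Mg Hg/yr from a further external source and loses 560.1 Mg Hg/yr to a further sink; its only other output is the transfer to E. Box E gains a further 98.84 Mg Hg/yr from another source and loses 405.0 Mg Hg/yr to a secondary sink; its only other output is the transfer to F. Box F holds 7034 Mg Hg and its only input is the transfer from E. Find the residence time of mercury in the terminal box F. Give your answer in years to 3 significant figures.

Box A: F(A→B) = (808.7 + 1513) − 840.5 = 1481.2 Mg Hg/yr.
Box B: F(B→C) = (1481.2 + 563.8) − 945.0 = 1100.0 Mg Hg/yr.
Box C: F(C→D) = (1100.0 + 483.8) − 329.3 = 1254.5 Mg Hg/yr.
Box D: F(D→E) = (1254.5 + 135.7) − 560.1 = 830.10 Mg Hg/yr.
Box E: F(E→F) = (830.10 + 98.84) − 405.0 = 523.94 Mg Hg/yr.
Box F throughput = its input = 523.94 Mg Hg/yr; τ = 7034 / 523.94 = 13.43 yr.

13.4 yr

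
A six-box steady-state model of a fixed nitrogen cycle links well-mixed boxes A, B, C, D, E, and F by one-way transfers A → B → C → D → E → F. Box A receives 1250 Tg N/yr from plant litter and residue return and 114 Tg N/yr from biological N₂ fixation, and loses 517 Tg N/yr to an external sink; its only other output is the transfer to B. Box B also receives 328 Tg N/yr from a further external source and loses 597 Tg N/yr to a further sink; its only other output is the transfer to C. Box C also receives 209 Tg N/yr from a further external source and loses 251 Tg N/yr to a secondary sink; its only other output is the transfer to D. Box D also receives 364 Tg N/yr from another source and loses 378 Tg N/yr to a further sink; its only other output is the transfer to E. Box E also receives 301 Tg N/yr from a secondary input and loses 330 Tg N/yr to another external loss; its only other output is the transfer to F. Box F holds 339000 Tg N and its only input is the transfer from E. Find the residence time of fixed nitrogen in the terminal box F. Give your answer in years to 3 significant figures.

688 yr

Box A: F(A→B) = (1250 + 114) − 517 = 847.00 Tg N/yr.
Box B: F(B→C) = (847.00 + 328) − 597 = 578.00 Tg N/yr.
Box C: F(C→D) = (578.00 + 209) − 251 = 536.00 Tg N/yr.
Box D: F(D→E) = (536.00 + 364) − 378 = 522.00 Tg N/yr.
Box E: F(E→F) = (522.00 + 301) − 330 = 493.00 Tg N/yr.
Box F throughput = its input = 493.00 Tg N/yr; τ = 339000 / 493.00 = 687.6 yr.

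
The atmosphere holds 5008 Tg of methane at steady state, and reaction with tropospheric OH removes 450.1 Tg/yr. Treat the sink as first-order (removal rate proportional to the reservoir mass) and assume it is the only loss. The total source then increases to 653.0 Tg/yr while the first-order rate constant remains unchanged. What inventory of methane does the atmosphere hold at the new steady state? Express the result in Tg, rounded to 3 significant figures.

Rate constant k = F/M = 450.1 / 5008 = 0.08988 yr⁻¹.
At the new steady state, source = k·M_new ⇒ M_new = 653.0 / 0.08988 = 7266 Tg.
(Equivalently M_new = M × F_new/F_old = 5008 × 653.0/450.1.)

7270 Tg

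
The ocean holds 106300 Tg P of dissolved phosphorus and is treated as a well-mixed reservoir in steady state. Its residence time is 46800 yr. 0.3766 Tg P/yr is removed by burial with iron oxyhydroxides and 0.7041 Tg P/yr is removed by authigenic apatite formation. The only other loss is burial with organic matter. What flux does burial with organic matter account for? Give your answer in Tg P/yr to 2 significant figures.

Total removal F = M/τ = 106300 / 46800 = 2.271 Tg P/yr.
Burial with organic matter = F − (0.3766 + 0.7041) = 2.271 − 1.081 = 1.191 Tg P/yr.

1.2 Tg P/yr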